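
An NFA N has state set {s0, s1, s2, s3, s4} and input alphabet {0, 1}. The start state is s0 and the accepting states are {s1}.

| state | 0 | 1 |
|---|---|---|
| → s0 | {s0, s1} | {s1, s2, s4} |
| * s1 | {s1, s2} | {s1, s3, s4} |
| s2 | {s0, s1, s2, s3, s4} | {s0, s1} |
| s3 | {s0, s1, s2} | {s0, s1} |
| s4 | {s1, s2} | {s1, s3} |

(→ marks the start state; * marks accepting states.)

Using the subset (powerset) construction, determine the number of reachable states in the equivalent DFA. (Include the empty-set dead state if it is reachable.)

7

Start state of the DFA: {s0}.
{s0} --0--> {s0, s1}  [new]
{s0} --1--> {s1, s2, s4}  [new]
{s0, s1} --0--> {s0, s1, s2}  [new]
{s0, s1} --1--> {s1, s2, s3, s4}  [new]
{s1, s2, s4} --0--> {s0, s1, s2, s3, s4}  [new]
{s1, s2, s4} --1--> {s0, s1, s3, s4}  [new]
{s0, s1, s2} --0--> {s0, s1, s2, s3, s4}  [seen]
{s0, s1, s2} --1--> {s0, s1, s2, s3, s4}  [seen]
{s1, s2, s3, s4} --0--> {s0, s1, s2, s3, s4}  [seen]
{s1, s2, s3, s4} --1--> {s0, s1, s3, s4}  [seen]
{s0, s1, s2, s3, s4} --0--> {s0, s1, s2, s3, s4}  [seen]
{s0, s1, s2, s3, s4} --1--> {s0, s1, s2, s3, s4}  [seen]
{s0, s1, s3, s4} --0--> {s0, s1, s2}  [seen]
{s0, s1, s3, s4} --1--> {s0, s1, s2, s3, s4}  [seen]
Reachable DFA states: {s0}, {s0, s1}, {s1, s2, s4}, {s0, s1, s2}, {s1, s2, s3, s4}, {s0, s1, s2, s3, s4}, {s0, s1, s3, s4}.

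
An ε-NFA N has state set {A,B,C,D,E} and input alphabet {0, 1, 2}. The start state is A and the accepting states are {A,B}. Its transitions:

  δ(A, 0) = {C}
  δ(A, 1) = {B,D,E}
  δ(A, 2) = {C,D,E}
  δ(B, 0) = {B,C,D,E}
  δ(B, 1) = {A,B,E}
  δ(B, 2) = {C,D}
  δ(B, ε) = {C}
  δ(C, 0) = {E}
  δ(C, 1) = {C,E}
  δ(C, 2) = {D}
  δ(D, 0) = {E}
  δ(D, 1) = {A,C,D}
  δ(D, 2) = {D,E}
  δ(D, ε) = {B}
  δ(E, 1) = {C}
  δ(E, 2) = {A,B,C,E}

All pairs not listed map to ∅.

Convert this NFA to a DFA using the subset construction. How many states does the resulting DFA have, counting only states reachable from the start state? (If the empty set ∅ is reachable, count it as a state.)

Start state of the DFA: {A} (ε-closure of the NFA start).
{A} --0--> {C}  [new]
{A} --1--> {B,C,D,E}  [new]
{A} --2--> {B,C,D,E}  [seen]
{C} --0--> {E}  [new]
{C} --1--> {C,E}  [new]
{C} --2--> {B,C,D}  [new]
{B,C,D,E} --0--> {B,C,D,E}  [seen]
{B,C,D,E} --1--> {A,B,C,D,E}  [new]
{B,C,D,E} --2--> {A,B,C,D,E}  [seen]
{E} --0--> ∅  [new]
{E} --1--> {C}  [seen]
{E} --2--> {A,B,C,E}  [new]
{C,E} --0--> {E}  [seen]
{C,E} --1--> {C,E}  [seen]
{C,E} --2--> {A,B,C,D,E}  [seen]
{B,C,D} --0--> {B,C,D,E}  [seen]
{B,C,D} --1--> {A,B,C,D,E}  [seen]
{B,C,D} --2--> {B,C,D,E}  [seen]
{A,B,C,D,E} --0--> {B,C,D,E}  [seen]
{A,B,C,D,E} --1--> {A,B,C,D,E}  [seen]
{A,B,C,D,E} --2--> {A,B,C,D,E}  [seen]
∅ --0--> ∅  [seen]
∅ --1--> ∅  [seen]
∅ --2--> ∅  [seen]
{A,B,C,E} --0--> {B,C,D,E}  [seen]
{A,B,C,E} --1--> {A,B,C,D,E}  [seen]
{A,B,C,E} --2--> {A,B,C,D,E}  [seen]
Reachable DFA states: {A}, {C}, {B,C,D,E}, {E}, {C,E}, {B,C,D}, {A,B,C,D,E}, ∅, {A,B,C,E}.

9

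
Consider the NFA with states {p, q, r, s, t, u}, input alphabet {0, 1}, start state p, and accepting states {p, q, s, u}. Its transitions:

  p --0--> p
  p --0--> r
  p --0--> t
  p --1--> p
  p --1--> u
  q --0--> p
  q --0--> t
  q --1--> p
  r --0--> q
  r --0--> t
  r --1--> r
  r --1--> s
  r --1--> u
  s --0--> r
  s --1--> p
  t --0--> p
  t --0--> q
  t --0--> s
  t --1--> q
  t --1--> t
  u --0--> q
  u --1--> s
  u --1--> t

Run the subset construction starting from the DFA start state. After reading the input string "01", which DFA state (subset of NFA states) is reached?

Start: {p}.
δ(p,0) = {p, r, t}.
Union: {p, r, t}.
After 0: {p, r, t}.
δ(p,1) = {p, u}; δ(r,1) = {r, s, u}; δ(t,1) = {q, t}.
Union: {p, q, r, s, t, u}.
After 1: {p, q, r, s, t, u}.

{p, q, r, s, t, u}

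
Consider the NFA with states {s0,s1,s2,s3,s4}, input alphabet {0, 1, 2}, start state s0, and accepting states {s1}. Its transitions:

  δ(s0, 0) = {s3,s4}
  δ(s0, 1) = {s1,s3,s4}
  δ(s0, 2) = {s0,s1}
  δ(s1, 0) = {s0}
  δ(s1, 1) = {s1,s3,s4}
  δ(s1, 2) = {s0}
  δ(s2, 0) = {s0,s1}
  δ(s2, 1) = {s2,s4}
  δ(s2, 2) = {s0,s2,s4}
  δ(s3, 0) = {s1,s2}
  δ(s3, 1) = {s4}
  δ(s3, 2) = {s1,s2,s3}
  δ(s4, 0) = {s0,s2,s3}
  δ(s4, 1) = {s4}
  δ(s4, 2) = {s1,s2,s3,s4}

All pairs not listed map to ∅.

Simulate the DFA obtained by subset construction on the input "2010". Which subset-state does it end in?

{s0,s1,s2,s3}

Start: {s0}.
δ(s0,2) = {s0,s1}.
Union: {s0,s1}.
After 2: {s0,s1}.
δ(s0,0) = {s3,s4}; δ(s1,0) = {s0}.
Union: {s0,s3,s4}.
After 0: {s0,s3,s4}.
δ(s0,1) = {s1,s3,s4}; δ(s3,1) = {s4}; δ(s4,1) = {s4}.
Union: {s1,s3,s4}.
After 1: {s1,s3,s4}.
δ(s1,0) = {s0}; δ(s3,0) = {s1,s2}; δ(s4,0) = {s0,s2,s3}.
Union: {s0,s1,s2,s3}.
After 0: {s0,s1,s2,s3}.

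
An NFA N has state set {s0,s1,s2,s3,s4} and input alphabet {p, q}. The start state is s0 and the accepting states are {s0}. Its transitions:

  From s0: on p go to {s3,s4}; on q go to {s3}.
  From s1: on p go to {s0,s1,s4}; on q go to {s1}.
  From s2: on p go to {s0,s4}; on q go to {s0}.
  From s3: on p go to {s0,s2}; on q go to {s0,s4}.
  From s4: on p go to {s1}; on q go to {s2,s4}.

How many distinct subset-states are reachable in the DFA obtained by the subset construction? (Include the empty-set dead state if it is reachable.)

Start state of the DFA: {s0}.
{s0} --p--> {s3,s4}  [new]
{s0} --q--> {s3}  [new]
{s3,s4} --p--> {s0,s1,s2}  [new]
{s3,s4} --q--> {s0,s2,s4}  [new]
{s3} --p--> {s0,s2}  [new]
{s3} --q--> {s0,s4}  [new]
{s0,s1,s2} --p--> {s0,s1,s3,s4}  [new]
{s0,s1,s2} --q--> {s0,s1,s3}  [new]
{s0,s2,s4} --p--> {s0,s1,s3,s4}  [seen]
{s0,s2,s4} --q--> {s0,s2,s3,s4}  [new]
{s0,s2} --p--> {s0,s3,s4}  [new]
{s0,s2} --q--> {s0,s3}  [new]
{s0,s4} --p--> {s1,s3,s4}  [new]
{s0,s4} --q--> {s2,s3,s4}  [new]
{s0,s1,s3,s4} --p--> {s0,s1,s2,s3,s4}  [new]
{s0,s1,s3,s4} --q--> {s0,s1,s2,s3,s4}  [seen]
{s0,s1,s3} --p--> {s0,s1,s2,s3,s4}  [seen]
{s0,s1,s3} --q--> {s0,s1,s3,s4}  [seen]
{s0,s2,s3,s4} --p--> {s0,s1,s2,s3,s4}  [seen]
{s0,s2,s3,s4} --q--> {s0,s2,s3,s4}  [seen]
{s0,s3,s4} --p--> {s0,s1,s2,s3,s4}  [seen]
{s0,s3,s4} --q--> {s0,s2,s3,s4}  [seen]
{s0,s3} --p--> {s0,s2,s3,s4}  [seen]
{s0,s3} --q--> {s0,s3,s4}  [seen]
{s1,s3,s4} --p--> {s0,s1,s2,s4}  [new]
{s1,s3,s4} --q--> {s0,s1,s2,s4}  [seen]
{s2,s3,s4} --p--> {s0,s1,s2,s4}  [seen]
{s2,s3,s4} --q--> {s0,s2,s4}  [seen]
{s0,s1,s2,s3,s4} --p--> {s0,s1,s2,s3,s4}  [seen]
{s0,s1,s2,s3,s4} --q--> {s0,s1,s2,s3,s4}  [seen]
{s0,s1,s2,s4} --p--> {s0,s1,s3,s4}  [seen]
{s0,s1,s2,s4} --q--> {s0,s1,s2,s3,s4}  [seen]
Reachable DFA states: {s0}, {s3,s4}, {s3}, {s0,s1,s2}, {s0,s2,s4}, {s0,s2}, {s0,s4}, {s0,s1,s3,s4}, {s0,s1,s3}, {s0,s2,s3,s4}, {s0,s3,s4}, {s0,s3}, {s1,s3,s4}, {s2,s3,s4}, {s0,s1,s2,s3,s4}, {s0,s1,s2,s4}.

16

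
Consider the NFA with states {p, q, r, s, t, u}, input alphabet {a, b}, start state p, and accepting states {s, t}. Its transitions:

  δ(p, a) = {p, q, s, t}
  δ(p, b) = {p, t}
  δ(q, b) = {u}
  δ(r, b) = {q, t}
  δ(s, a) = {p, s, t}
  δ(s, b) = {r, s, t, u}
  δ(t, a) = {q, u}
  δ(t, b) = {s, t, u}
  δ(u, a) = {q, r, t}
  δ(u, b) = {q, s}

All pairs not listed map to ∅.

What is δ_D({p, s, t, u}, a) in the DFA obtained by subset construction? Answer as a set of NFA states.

δ(p,a) = {p, q, s, t}; δ(s,a) = {p, s, t}; δ(t,a) = {q, u}; δ(u,a) = {q, r, t}.
Union: {p, q, r, s, t, u}.

{p, q, r, s, t, u}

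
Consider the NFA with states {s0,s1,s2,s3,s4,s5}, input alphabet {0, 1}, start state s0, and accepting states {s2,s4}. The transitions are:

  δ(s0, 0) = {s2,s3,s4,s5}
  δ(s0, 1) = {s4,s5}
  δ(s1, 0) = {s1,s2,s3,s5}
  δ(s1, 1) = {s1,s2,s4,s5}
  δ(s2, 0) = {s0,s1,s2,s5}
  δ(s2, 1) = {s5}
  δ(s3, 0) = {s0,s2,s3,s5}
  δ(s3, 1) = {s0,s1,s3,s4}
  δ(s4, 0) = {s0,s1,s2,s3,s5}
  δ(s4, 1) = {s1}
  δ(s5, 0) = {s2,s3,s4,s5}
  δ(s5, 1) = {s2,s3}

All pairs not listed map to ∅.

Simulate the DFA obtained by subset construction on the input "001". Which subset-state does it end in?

Start: {s0}.
δ(s0,0) = {s2,s3,s4,s5}.
Union: {s2,s3,s4,s5}.
After 0: {s2,s3,s4,s5}.
δ(s2,0) = {s0,s1,s2,s5}; δ(s3,0) = {s0,s2,s3,s5}; δ(s4,0) = {s0,s1,s2,s3,s5}; δ(s5,0) = {s2,s3,s4,s5}.
Union: {s0,s1,s2,s3,s4,s5}.
After 0: {s0,s1,s2,s3,s4,s5}.
δ(s0,1) = {s4,s5}; δ(s1,1) = {s1,s2,s4,s5}; δ(s2,1) = {s5}; δ(s3,1) = {s0,s1,s3,s4}; δ(s4,1) = {s1}; δ(s5,1) = {s2,s3}.
Union: {s0,s1,s2,s3,s4,s5}.
After 1: {s0,s1,s2,s3,s4,s5}.

{s0,s1,s2,s3,s4,s5}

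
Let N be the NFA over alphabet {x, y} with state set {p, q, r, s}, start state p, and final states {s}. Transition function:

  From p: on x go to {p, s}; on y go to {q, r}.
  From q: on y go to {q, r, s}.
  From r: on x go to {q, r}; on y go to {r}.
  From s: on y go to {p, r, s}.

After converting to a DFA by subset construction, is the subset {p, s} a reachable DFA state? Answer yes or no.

yes

Start state of the DFA: {p}.
{p} --x--> {p, s}  [new]
{p} --y--> {q, r}  [new]
{p, s} --x--> {p, s}  [seen]
{p, s} --y--> {p, q, r, s}  [new]
{q, r} --x--> {q, r}  [seen]
{q, r} --y--> {q, r, s}  [new]
{p, q, r, s} --x--> {p, q, r, s}  [seen]
{p, q, r, s} --y--> {p, q, r, s}  [seen]
{q, r, s} --x--> {q, r}  [seen]
{q, r, s} --y--> {p, q, r, s}  [seen]
Reachable DFA states: {p}, {p, s}, {q, r}, {p, q, r, s}, {q, r, s}.
{p, s} is among them.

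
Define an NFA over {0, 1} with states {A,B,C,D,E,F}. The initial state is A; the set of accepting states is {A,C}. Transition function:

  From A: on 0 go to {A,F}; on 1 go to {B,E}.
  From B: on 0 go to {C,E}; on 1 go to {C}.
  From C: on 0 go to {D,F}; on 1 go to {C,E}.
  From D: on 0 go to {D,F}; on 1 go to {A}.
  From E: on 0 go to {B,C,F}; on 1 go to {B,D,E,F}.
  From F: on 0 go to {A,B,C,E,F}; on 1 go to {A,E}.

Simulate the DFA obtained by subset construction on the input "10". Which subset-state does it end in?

Start: {A}.
δ(A,1) = {B,E}.
Union: {B,E}.
After 1: {B,E}.
δ(B,0) = {C,E}; δ(E,0) = {B,C,F}.
Union: {B,C,E,F}.
After 0: {B,C,E,F}.

{B,C,E,F}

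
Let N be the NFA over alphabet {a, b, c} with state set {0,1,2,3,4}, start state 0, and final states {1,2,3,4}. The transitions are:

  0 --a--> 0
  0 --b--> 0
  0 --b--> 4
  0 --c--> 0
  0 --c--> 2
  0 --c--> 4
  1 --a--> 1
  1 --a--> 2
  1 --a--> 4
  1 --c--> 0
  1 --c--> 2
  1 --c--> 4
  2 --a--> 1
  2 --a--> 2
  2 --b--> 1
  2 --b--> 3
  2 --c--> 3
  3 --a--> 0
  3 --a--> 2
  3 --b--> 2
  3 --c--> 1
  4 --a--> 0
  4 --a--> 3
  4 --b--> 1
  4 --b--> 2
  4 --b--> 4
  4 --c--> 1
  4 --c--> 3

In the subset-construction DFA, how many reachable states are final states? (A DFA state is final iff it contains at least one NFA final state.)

Start state of the DFA: {0}.
{0} --a--> {0}  [seen]
{0} --b--> {0,4}  [new]
{0} --c--> {0,2,4}  [new]
{0,4} --a--> {0,3}  [new]
{0,4} --b--> {0,1,2,4}  [new]
{0,4} --c--> {0,1,2,3,4}  [new]
{0,2,4} --a--> {0,1,2,3}  [new]
{0,2,4} --b--> {0,1,2,3,4}  [seen]
{0,2,4} --c--> {0,1,2,3,4}  [seen]
{0,3} --a--> {0,2}  [new]
{0,3} --b--> {0,2,4}  [seen]
{0,3} --c--> {0,1,2,4}  [seen]
{0,1,2,4} --a--> {0,1,2,3,4}  [seen]
{0,1,2,4} --b--> {0,1,2,3,4}  [seen]
{0,1,2,4} --c--> {0,1,2,3,4}  [seen]
{0,1,2,3,4} --a--> {0,1,2,3,4}  [seen]
{0,1,2,3,4} --b--> {0,1,2,3,4}  [seen]
{0,1,2,3,4} --c--> {0,1,2,3,4}  [seen]
{0,1,2,3} --a--> {0,1,2,4}  [seen]
{0,1,2,3} --b--> {0,1,2,3,4}  [seen]
{0,1,2,3} --c--> {0,1,2,3,4}  [seen]
{0,2} --a--> {0,1,2}  [new]
{0,2} --b--> {0,1,3,4}  [new]
{0,2} --c--> {0,2,3,4}  [new]
{0,1,2} --a--> {0,1,2,4}  [seen]
{0,1,2} --b--> {0,1,3,4}  [seen]
{0,1,2} --c--> {0,2,3,4}  [seen]
{0,1,3,4} --a--> {0,1,2,3,4}  [seen]
{0,1,3,4} --b--> {0,1,2,4}  [seen]
{0,1,3,4} --c--> {0,1,2,3,4}  [seen]
{0,2,3,4} --a--> {0,1,2,3}  [seen]
{0,2,3,4} --b--> {0,1,2,3,4}  [seen]
{0,2,3,4} --c--> {0,1,2,3,4}  [seen]
Reachable DFA states: {0}, {0,4}, {0,2,4}, {0,3}, {0,1,2,4}, {0,1,2,3,4}, {0,1,2,3}, {0,2}, {0,1,2}, {0,1,3,4}, {0,2,3,4}.
Accepting DFA states (contain an NFA accepting state): {0,4}, {0,2,4}, {0,3}, {0,1,2,4}, {0,1,2,3,4}, {0,1,2,3}, {0,2}, {0,1,2}, {0,1,3,4}, {0,2,3,4}.

10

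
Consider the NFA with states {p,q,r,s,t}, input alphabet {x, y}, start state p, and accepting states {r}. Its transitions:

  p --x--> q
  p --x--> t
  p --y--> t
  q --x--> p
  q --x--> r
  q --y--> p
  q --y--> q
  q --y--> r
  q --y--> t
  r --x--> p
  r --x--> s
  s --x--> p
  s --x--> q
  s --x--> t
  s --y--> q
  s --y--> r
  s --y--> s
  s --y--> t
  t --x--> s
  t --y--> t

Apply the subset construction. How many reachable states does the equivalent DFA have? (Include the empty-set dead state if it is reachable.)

Start state of the DFA: {p}.
{p} --x--> {q,t}  [new]
{p} --y--> {t}  [new]
{q,t} --x--> {p,r,s}  [new]
{q,t} --y--> {p,q,r,t}  [new]
{t} --x--> {s}  [new]
{t} --y--> {t}  [seen]
{p,r,s} --x--> {p,q,s,t}  [new]
{p,r,s} --y--> {q,r,s,t}  [new]
{p,q,r,t} --x--> {p,q,r,s,t}  [new]
{p,q,r,t} --y--> {p,q,r,t}  [seen]
{s} --x--> {p,q,t}  [new]
{s} --y--> {q,r,s,t}  [seen]
{p,q,s,t} --x--> {p,q,r,s,t}  [seen]
{p,q,s,t} --y--> {p,q,r,s,t}  [seen]
{q,r,s,t} --x--> {p,q,r,s,t}  [seen]
{q,r,s,t} --y--> {p,q,r,s,t}  [seen]
{p,q,r,s,t} --x--> {p,q,r,s,t}  [seen]
{p,q,r,s,t} --y--> {p,q,r,s,t}  [seen]
{p,q,t} --x--> {p,q,r,s,t}  [seen]
{p,q,t} --y--> {p,q,r,t}  [seen]
Reachable DFA states: {p}, {q,t}, {t}, {p,r,s}, {p,q,r,t}, {s}, {p,q,s,t}, {q,r,s,t}, {p,q,r,s,t}, {p,q,t}.

10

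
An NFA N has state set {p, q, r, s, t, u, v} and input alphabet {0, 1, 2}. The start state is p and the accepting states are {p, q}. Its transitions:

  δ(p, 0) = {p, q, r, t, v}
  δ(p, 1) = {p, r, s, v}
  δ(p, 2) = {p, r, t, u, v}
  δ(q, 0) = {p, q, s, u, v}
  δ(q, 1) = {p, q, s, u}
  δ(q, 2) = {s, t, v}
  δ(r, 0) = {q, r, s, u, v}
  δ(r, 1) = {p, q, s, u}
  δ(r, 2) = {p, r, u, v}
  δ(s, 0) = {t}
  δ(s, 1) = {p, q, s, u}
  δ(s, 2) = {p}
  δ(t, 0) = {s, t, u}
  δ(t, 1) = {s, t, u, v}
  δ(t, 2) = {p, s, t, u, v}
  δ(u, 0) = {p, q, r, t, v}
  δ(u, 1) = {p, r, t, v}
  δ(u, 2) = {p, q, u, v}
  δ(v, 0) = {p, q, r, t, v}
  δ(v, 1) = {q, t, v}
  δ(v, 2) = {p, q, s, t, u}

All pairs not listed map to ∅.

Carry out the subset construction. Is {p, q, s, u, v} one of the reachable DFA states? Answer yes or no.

no

Start state of the DFA: {p}.
{p} --0--> {p, q, r, t, v}  [new]
{p} --1--> {p, r, s, v}  [new]
{p} --2--> {p, r, t, u, v}  [new]
{p, q, r, t, v} --0--> {p, q, r, s, t, u, v}  [new]
{p, q, r, t, v} --1--> {p, q, r, s, t, u, v}  [seen]
{p, q, r, t, v} --2--> {p, q, r, s, t, u, v}  [seen]
{p, r, s, v} --0--> {p, q, r, s, t, u, v}  [seen]
{p, r, s, v} --1--> {p, q, r, s, t, u, v}  [seen]
{p, r, s, v} --2--> {p, q, r, s, t, u, v}  [seen]
{p, r, t, u, v} --0--> {p, q, r, s, t, u, v}  [seen]
{p, r, t, u, v} --1--> {p, q, r, s, t, u, v}  [seen]
{p, r, t, u, v} --2--> {p, q, r, s, t, u, v}  [seen]
{p, q, r, s, t, u, v} --0--> {p, q, r, s, t, u, v}  [seen]
{p, q, r, s, t, u, v} --1--> {p, q, r, s, t, u, v}  [seen]
{p, q, r, s, t, u, v} --2--> {p, q, r, s, t, u, v}  [seen]
Reachable DFA states: {p}, {p, q, r, t, v}, {p, r, s, v}, {p, r, t, u, v}, {p, q, r, s, t, u, v}.
{p, q, s, u, v} is not among them.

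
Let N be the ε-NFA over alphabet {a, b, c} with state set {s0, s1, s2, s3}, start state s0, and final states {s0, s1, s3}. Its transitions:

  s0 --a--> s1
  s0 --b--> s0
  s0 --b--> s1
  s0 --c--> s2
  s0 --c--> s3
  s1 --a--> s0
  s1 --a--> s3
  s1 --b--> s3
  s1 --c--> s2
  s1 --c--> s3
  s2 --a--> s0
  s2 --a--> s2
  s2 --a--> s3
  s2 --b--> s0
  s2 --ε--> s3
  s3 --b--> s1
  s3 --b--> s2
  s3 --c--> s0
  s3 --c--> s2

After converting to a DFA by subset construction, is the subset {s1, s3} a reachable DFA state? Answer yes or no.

Start state of the DFA: {s0} (ε-closure of the NFA start).
{s0} --a--> {s1}  [new]
{s0} --b--> {s0, s1}  [new]
{s0} --c--> {s2, s3}  [new]
{s1} --a--> {s0, s3}  [new]
{s1} --b--> {s3}  [new]
{s1} --c--> {s2, s3}  [seen]
{s0, s1} --a--> {s0, s1, s3}  [new]
{s0, s1} --b--> {s0, s1, s3}  [seen]
{s0, s1} --c--> {s2, s3}  [seen]
{s2, s3} --a--> {s0, s2, s3}  [new]
{s2, s3} --b--> {s0, s1, s2, s3}  [new]
{s2, s3} --c--> {s0, s2, s3}  [seen]
{s0, s3} --a--> {s1}  [seen]
{s0, s3} --b--> {s0, s1, s2, s3}  [seen]
{s0, s3} --c--> {s0, s2, s3}  [seen]
{s3} --a--> ∅  [new]
{s3} --b--> {s1, s2, s3}  [new]
{s3} --c--> {s0, s2, s3}  [seen]
{s0, s1, s3} --a--> {s0, s1, s3}  [seen]
{s0, s1, s3} --b--> {s0, s1, s2, s3}  [seen]
{s0, s1, s3} --c--> {s0, s2, s3}  [seen]
{s0, s2, s3} --a--> {s0, s1, s2, s3}  [seen]
{s0, s2, s3} --b--> {s0, s1, s2, s3}  [seen]
{s0, s2, s3} --c--> {s0, s2, s3}  [seen]
{s0, s1, s2, s3} --a--> {s0, s1, s2, s3}  [seen]
{s0, s1, s2, s3} --b--> {s0, s1, s2, s3}  [seen]
{s0, s1, s2, s3} --c--> {s0, s2, s3}  [seen]
∅ --a--> ∅  [seen]
∅ --b--> ∅  [seen]
∅ --c--> ∅  [seen]
{s1, s2, s3} --a--> {s0, s2, s3}  [seen]
{s1, s2, s3} --b--> {s0, s1, s2, s3}  [seen]
{s1, s2, s3} --c--> {s0, s2, s3}  [seen]
Reachable DFA states: {s0}, {s1}, {s0, s1}, {s2, s3}, {s0, s3}, {s3}, {s0, s1, s3}, {s0, s2, s3}, {s0, s1, s2, s3}, ∅, {s1, s2, s3}.
{s1, s3} is not among them.

no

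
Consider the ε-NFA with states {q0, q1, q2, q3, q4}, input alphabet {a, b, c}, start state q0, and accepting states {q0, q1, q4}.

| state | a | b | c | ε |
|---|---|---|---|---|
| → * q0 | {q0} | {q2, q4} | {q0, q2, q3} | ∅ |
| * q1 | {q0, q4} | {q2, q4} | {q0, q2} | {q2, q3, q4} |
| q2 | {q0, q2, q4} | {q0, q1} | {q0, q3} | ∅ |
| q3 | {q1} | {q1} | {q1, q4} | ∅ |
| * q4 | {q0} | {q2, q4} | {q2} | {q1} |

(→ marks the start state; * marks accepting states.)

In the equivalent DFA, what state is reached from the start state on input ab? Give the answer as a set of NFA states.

{q1, q2, q3, q4}

Start: {q0}.
δ(q0,a) = {q0}.
Union: {q0}.
After a: {q0}.
δ(q0,b) = {q2, q4}.
Union: {q2, q4}.
ε-closure gives {q1, q2, q3, q4}.
After b: {q1, q2, q3, q4}.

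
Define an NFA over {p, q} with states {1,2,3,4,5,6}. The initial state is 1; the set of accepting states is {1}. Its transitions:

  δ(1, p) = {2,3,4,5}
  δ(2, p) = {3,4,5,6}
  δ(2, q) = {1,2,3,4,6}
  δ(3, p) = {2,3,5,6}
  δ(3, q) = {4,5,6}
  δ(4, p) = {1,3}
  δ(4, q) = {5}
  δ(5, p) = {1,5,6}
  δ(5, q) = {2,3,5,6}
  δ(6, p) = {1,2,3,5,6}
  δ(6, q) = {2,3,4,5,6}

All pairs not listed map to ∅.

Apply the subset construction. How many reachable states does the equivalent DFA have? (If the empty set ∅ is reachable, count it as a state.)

Start state of the DFA: {1}.
{1} --p--> {2,3,4,5}  [new]
{1} --q--> ∅  [new]
{2,3,4,5} --p--> {1,2,3,4,5,6}  [new]
{2,3,4,5} --q--> {1,2,3,4,5,6}  [seen]
∅ --p--> ∅  [seen]
∅ --q--> ∅  [seen]
{1,2,3,4,5,6} --p--> {1,2,3,4,5,6}  [seen]
{1,2,3,4,5,6} --q--> {1,2,3,4,5,6}  [seen]
Reachable DFA states: {1}, {2,3,4,5}, ∅, {1,2,3,4,5,6}.

4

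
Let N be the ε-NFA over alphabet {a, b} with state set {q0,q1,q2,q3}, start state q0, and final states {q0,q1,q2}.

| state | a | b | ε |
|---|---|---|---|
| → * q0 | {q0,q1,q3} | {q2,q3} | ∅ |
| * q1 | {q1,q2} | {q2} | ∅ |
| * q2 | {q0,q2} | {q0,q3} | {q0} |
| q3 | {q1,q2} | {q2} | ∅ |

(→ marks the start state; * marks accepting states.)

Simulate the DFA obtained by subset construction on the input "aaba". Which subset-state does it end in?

Start: {q0}.
δ(q0,a) = {q0,q1,q3}.
Union: {q0,q1,q3}.
After a: {q0,q1,q3}.
δ(q0,a) = {q0,q1,q3}; δ(q1,a) = {q1,q2}; δ(q3,a) = {q1,q2}.
Union: {q0,q1,q2,q3}.
After a: {q0,q1,q2,q3}.
δ(q0,b) = {q2,q3}; δ(q1,b) = {q2}; δ(q2,b) = {q0,q3}; δ(q3,b) = {q2}.
Union: {q0,q2,q3}.
After b: {q0,q2,q3}.
δ(q0,a) = {q0,q1,q3}; δ(q2,a) = {q0,q2}; δ(q3,a) = {q1,q2}.
Union: {q0,q1,q2,q3}.
After a: {q0,q1,q2,q3}.

{q0,q1,q2,q3}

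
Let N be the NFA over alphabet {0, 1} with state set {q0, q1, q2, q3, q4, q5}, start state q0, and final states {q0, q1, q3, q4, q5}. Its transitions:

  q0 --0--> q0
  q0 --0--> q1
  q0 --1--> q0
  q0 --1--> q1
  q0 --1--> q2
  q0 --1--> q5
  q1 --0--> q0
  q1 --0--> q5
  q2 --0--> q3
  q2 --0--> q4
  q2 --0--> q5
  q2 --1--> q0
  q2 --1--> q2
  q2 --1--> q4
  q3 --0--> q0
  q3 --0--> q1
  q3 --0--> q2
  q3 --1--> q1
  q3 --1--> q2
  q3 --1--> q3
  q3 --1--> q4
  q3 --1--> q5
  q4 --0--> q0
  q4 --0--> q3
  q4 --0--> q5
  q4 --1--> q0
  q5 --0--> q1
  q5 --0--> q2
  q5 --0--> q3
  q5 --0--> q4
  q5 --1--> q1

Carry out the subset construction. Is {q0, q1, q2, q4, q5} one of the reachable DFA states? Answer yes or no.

yes

Start state of the DFA: {q0}.
{q0} --0--> {q0, q1}  [new]
{q0} --1--> {q0, q1, q2, q5}  [new]
{q0, q1} --0--> {q0, q1, q5}  [new]
{q0, q1} --1--> {q0, q1, q2, q5}  [seen]
{q0, q1, q2, q5} --0--> {q0, q1, q2, q3, q4, q5}  [new]
{q0, q1, q2, q5} --1--> {q0, q1, q2, q4, q5}  [new]
{q0, q1, q5} --0--> {q0, q1, q2, q3, q4, q5}  [seen]
{q0, q1, q5} --1--> {q0, q1, q2, q5}  [seen]
{q0, q1, q2, q3, q4, q5} --0--> {q0, q1, q2, q3, q4, q5}  [seen]
{q0, q1, q2, q3, q4, q5} --1--> {q0, q1, q2, q3, q4, q5}  [seen]
{q0, q1, q2, q4, q5} --0--> {q0, q1, q2, q3, q4, q5}  [seen]
{q0, q1, q2, q4, q5} --1--> {q0, q1, q2, q4, q5}  [seen]
Reachable DFA states: {q0}, {q0, q1}, {q0, q1, q2, q5}, {q0, q1, q5}, {q0, q1, q2, q3, q4, q5}, {q0, q1, q2, q4, q5}.
{q0, q1, q2, q4, q5} is among them.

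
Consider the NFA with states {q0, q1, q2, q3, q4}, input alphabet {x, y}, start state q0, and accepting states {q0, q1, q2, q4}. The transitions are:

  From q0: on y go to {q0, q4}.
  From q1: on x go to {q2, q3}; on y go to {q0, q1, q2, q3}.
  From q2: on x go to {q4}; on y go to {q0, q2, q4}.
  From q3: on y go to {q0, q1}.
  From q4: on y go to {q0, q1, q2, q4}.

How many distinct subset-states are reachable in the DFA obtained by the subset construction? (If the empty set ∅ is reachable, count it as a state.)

Start state of the DFA: {q0}.
{q0} --x--> ∅  [new]
{q0} --y--> {q0, q4}  [new]
∅ --x--> ∅  [seen]
∅ --y--> ∅  [seen]
{q0, q4} --x--> ∅  [seen]
{q0, q4} --y--> {q0, q1, q2, q4}  [new]
{q0, q1, q2, q4} --x--> {q2, q3, q4}  [new]
{q0, q1, q2, q4} --y--> {q0, q1, q2, q3, q4}  [new]
{q2, q3, q4} --x--> {q4}  [new]
{q2, q3, q4} --y--> {q0, q1, q2, q4}  [seen]
{q0, q1, q2, q3, q4} --x--> {q2, q3, q4}  [seen]
{q0, q1, q2, q3, q4} --y--> {q0, q1, q2, q3, q4}  [seen]
{q4} --x--> ∅  [seen]
{q4} --y--> {q0, q1, q2, q4}  [seen]
Reachable DFA states: {q0}, ∅, {q0, q4}, {q0, q1, q2, q4}, {q2, q3, q4}, {q0, q1, q2, q3, q4}, {q4}.

7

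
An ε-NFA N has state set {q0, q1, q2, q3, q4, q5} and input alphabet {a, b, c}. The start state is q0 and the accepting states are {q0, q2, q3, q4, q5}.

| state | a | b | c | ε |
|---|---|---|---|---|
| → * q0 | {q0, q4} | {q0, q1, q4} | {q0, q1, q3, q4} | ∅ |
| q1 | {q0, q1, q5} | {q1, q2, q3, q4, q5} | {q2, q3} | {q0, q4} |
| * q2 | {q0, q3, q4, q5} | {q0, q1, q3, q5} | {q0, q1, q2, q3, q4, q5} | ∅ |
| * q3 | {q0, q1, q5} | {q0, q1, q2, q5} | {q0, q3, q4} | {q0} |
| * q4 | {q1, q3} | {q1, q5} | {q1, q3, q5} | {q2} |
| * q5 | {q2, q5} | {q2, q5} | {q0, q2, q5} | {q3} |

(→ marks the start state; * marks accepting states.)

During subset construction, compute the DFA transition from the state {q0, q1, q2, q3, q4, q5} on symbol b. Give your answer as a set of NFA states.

{q0, q1, q2, q3, q4, q5}

δ(q0,b) = {q0, q1, q4}; δ(q1,b) = {q1, q2, q3, q4, q5}; δ(q2,b) = {q0, q1, q3, q5}; δ(q3,b) = {q0, q1, q2, q5}; δ(q4,b) = {q1, q5}; δ(q5,b) = {q2, q5}.
Union: {q0, q1, q2, q3, q4, q5}.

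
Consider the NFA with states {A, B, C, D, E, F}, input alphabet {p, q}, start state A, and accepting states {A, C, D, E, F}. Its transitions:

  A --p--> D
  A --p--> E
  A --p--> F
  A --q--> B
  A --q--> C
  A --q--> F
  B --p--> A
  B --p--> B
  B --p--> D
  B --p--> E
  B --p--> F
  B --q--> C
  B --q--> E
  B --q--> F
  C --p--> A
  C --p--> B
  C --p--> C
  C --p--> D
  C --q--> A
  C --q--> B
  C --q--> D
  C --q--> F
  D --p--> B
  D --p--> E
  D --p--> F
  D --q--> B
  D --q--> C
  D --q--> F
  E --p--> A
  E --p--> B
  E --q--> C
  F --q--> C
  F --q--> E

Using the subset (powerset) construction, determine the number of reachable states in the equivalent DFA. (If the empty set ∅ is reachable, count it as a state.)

7

Start state of the DFA: {A}.
{A} --p--> {D, E, F}  [new]
{A} --q--> {B, C, F}  [new]
{D, E, F} --p--> {A, B, E, F}  [new]
{D, E, F} --q--> {B, C, E, F}  [new]
{B, C, F} --p--> {A, B, C, D, E, F}  [new]
{B, C, F} --q--> {A, B, C, D, E, F}  [seen]
{A, B, E, F} --p--> {A, B, D, E, F}  [new]
{A, B, E, F} --q--> {B, C, E, F}  [seen]
{B, C, E, F} --p--> {A, B, C, D, E, F}  [seen]
{B, C, E, F} --q--> {A, B, C, D, E, F}  [seen]
{A, B, C, D, E, F} --p--> {A, B, C, D, E, F}  [seen]
{A, B, C, D, E, F} --q--> {A, B, C, D, E, F}  [seen]
{A, B, D, E, F} --p--> {A, B, D, E, F}  [seen]
{A, B, D, E, F} --q--> {B, C, E, F}  [seen]
Reachable DFA states: {A}, {D, E, F}, {B, C, F}, {A, B, E, F}, {B, C, E, F}, {A, B, C, D, E, F}, {A, B, D, E, F}.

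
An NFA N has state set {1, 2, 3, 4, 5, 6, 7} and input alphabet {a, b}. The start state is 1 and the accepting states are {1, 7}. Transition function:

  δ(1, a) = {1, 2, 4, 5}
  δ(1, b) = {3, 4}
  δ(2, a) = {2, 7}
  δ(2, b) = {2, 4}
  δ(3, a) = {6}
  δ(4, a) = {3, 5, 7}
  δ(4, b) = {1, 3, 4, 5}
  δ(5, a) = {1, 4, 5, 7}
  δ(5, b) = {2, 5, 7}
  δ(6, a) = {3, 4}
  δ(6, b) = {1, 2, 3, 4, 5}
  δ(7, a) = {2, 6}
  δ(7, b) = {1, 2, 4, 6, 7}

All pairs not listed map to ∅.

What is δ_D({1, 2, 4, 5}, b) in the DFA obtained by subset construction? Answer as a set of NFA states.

{1, 2, 3, 4, 5, 7}

δ(1,b) = {3, 4}; δ(2,b) = {2, 4}; δ(4,b) = {1, 3, 4, 5}; δ(5,b) = {2, 5, 7}.
Union: {1, 2, 3, 4, 5, 7}.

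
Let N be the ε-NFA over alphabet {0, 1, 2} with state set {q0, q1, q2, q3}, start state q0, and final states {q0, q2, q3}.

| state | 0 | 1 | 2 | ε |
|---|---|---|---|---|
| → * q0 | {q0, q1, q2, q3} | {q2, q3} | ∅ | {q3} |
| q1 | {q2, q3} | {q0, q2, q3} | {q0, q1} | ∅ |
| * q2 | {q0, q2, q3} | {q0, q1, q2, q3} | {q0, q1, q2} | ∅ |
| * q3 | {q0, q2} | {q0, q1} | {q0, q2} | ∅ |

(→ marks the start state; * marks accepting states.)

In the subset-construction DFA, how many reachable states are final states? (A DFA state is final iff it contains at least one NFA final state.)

3

Start state of the DFA: {q0, q3} (ε-closure of the NFA start).
{q0, q3} --0--> {q0, q1, q2, q3}  [new]
{q0, q3} --1--> {q0, q1, q2, q3}  [seen]
{q0, q3} --2--> {q0, q2, q3}  [new]
{q0, q1, q2, q3} --0--> {q0, q1, q2, q3}  [seen]
{q0, q1, q2, q3} --1--> {q0, q1, q2, q3}  [seen]
{q0, q1, q2, q3} --2--> {q0, q1, q2, q3}  [seen]
{q0, q2, q3} --0--> {q0, q1, q2, q3}  [seen]
{q0, q2, q3} --1--> {q0, q1, q2, q3}  [seen]
{q0, q2, q3} --2--> {q0, q1, q2, q3}  [seen]
Reachable DFA states: {q0, q3}, {q0, q1, q2, q3}, {q0, q2, q3}.
Accepting DFA states (contain an NFA accepting state): {q0, q3}, {q0, q1, q2, q3}, {q0, q2, q3}.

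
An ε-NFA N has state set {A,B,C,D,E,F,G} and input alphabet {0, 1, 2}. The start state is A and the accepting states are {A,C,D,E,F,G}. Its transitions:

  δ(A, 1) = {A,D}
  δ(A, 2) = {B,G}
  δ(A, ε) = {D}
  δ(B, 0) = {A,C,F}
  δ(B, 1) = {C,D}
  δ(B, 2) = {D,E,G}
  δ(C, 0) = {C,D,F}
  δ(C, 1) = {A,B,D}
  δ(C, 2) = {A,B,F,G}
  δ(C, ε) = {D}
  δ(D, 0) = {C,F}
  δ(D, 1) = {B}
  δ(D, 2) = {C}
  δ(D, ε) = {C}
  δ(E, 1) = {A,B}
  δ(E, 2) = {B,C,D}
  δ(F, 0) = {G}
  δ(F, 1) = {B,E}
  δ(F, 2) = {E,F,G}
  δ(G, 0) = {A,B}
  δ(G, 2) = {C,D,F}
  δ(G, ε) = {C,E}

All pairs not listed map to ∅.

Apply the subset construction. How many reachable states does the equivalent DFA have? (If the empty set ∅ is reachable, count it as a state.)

Start state of the DFA: {A,C,D} (ε-closure of the NFA start).
{A,C,D} --0--> {C,D,F}  [new]
{A,C,D} --1--> {A,B,C,D}  [new]
{A,C,D} --2--> {A,B,C,D,E,F,G}  [new]
{C,D,F} --0--> {C,D,E,F,G}  [new]
{C,D,F} --1--> {A,B,C,D,E}  [new]
{C,D,F} --2--> {A,B,C,D,E,F,G}  [seen]
{A,B,C,D} --0--> {A,C,D,F}  [new]
{A,B,C,D} --1--> {A,B,C,D}  [seen]
{A,B,C,D} --2--> {A,B,C,D,E,F,G}  [seen]
{A,B,C,D,E,F,G} --0--> {A,B,C,D,E,F,G}  [seen]
{A,B,C,D,E,F,G} --1--> {A,B,C,D,E}  [seen]
{A,B,C,D,E,F,G} --2--> {A,B,C,D,E,F,G}  [seen]
{C,D,E,F,G} --0--> {A,B,C,D,E,F,G}  [seen]
{C,D,E,F,G} --1--> {A,B,C,D,E}  [seen]
{C,D,E,F,G} --2--> {A,B,C,D,E,F,G}  [seen]
{A,B,C,D,E} --0--> {A,C,D,F}  [seen]
{A,B,C,D,E} --1--> {A,B,C,D}  [seen]
{A,B,C,D,E} --2--> {A,B,C,D,E,F,G}  [seen]
{A,C,D,F} --0--> {C,D,E,F,G}  [seen]
{A,C,D,F} --1--> {A,B,C,D,E}  [seen]
{A,C,D,F} --2--> {A,B,C,D,E,F,G}  [seen]
Reachable DFA states: {A,C,D}, {C,D,F}, {A,B,C,D}, {A,B,C,D,E,F,G}, {C,D,E,F,G}, {A,B,C,D,E}, {A,C,D,F}.

7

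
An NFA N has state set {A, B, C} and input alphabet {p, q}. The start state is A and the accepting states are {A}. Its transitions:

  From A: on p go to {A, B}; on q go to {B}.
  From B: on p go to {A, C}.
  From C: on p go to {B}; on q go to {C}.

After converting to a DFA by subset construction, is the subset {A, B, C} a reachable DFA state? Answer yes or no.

yes

Start state of the DFA: {A}.
{A} --p--> {A, B}  [new]
{A} --q--> {B}  [new]
{A, B} --p--> {A, B, C}  [new]
{A, B} --q--> {B}  [seen]
{B} --p--> {A, C}  [new]
{B} --q--> ∅  [new]
{A, B, C} --p--> {A, B, C}  [seen]
{A, B, C} --q--> {B, C}  [new]
{A, C} --p--> {A, B}  [seen]
{A, C} --q--> {B, C}  [seen]
∅ --p--> ∅  [seen]
∅ --q--> ∅  [seen]
{B, C} --p--> {A, B, C}  [seen]
{B, C} --q--> {C}  [new]
{C} --p--> {B}  [seen]
{C} --q--> {C}  [seen]
Reachable DFA states: {A}, {A, B}, {B}, {A, B, C}, {A, C}, ∅, {B, C}, {C}.
{A, B, C} is among them.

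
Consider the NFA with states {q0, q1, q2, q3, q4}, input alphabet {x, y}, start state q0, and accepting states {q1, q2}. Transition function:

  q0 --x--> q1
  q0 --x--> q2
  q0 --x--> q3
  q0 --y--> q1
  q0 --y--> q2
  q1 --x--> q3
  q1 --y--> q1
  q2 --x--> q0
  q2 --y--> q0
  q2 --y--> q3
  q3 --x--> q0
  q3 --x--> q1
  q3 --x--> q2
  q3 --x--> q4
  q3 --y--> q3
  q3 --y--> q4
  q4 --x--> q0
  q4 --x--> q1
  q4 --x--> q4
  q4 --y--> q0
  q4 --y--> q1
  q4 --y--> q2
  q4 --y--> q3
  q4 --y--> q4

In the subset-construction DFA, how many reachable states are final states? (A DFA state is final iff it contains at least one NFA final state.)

Start state of the DFA: {q0}.
{q0} --x--> {q1, q2, q3}  [new]
{q0} --y--> {q1, q2}  [new]
{q1, q2, q3} --x--> {q0, q1, q2, q3, q4}  [new]
{q1, q2, q3} --y--> {q0, q1, q3, q4}  [new]
{q1, q2} --x--> {q0, q3}  [new]
{q1, q2} --y--> {q0, q1, q3}  [new]
{q0, q1, q2, q3, q4} --x--> {q0, q1, q2, q3, q4}  [seen]
{q0, q1, q2, q3, q4} --y--> {q0, q1, q2, q3, q4}  [seen]
{q0, q1, q3, q4} --x--> {q0, q1, q2, q3, q4}  [seen]
{q0, q1, q3, q4} --y--> {q0, q1, q2, q3, q4}  [seen]
{q0, q3} --x--> {q0, q1, q2, q3, q4}  [seen]
{q0, q3} --y--> {q1, q2, q3, q4}  [new]
{q0, q1, q3} --x--> {q0, q1, q2, q3, q4}  [seen]
{q0, q1, q3} --y--> {q1, q2, q3, q4}  [seen]
{q1, q2, q3, q4} --x--> {q0, q1, q2, q3, q4}  [seen]
{q1, q2, q3, q4} --y--> {q0, q1, q2, q3, q4}  [seen]
Reachable DFA states: {q0}, {q1, q2, q3}, {q1, q2}, {q0, q1, q2, q3, q4}, {q0, q1, q3, q4}, {q0, q3}, {q0, q1, q3}, {q1, q2, q3, q4}.
Accepting DFA states (contain an NFA accepting state): {q1, q2, q3}, {q1, q2}, {q0, q1, q2, q3, q4}, {q0, q1, q3, q4}, {q0, q1, q3}, {q1, q2, q3, q4}.

6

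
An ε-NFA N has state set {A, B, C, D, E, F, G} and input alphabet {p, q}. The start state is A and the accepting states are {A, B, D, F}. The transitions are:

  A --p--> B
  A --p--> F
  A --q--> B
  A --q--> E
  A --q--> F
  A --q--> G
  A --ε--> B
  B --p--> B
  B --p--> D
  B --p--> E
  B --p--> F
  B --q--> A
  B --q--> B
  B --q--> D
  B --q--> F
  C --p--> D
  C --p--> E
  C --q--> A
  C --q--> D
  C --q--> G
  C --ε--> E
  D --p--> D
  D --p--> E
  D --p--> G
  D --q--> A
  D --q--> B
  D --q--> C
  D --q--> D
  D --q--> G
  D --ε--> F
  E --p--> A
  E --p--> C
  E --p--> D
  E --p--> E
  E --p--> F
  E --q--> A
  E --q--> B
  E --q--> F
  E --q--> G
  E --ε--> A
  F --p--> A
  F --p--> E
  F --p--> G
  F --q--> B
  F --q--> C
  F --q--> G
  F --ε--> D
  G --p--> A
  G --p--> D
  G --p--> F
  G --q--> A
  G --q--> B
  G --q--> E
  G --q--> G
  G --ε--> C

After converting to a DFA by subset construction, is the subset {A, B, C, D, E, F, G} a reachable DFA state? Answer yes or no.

Start state of the DFA: {A, B} (ε-closure of the NFA start).
{A, B} --p--> {A, B, D, E, F}  [new]
{A, B} --q--> {A, B, C, D, E, F, G}  [new]
{A, B, D, E, F} --p--> {A, B, C, D, E, F, G}  [seen]
{A, B, D, E, F} --q--> {A, B, C, D, E, F, G}  [seen]
{A, B, C, D, E, F, G} --p--> {A, B, C, D, E, F, G}  [seen]
{A, B, C, D, E, F, G} --q--> {A, B, C, D, E, F, G}  [seen]
Reachable DFA states: {A, B}, {A, B, D, E, F}, {A, B, C, D, E, F, G}.
{A, B, C, D, E, F, G} is among them.

yes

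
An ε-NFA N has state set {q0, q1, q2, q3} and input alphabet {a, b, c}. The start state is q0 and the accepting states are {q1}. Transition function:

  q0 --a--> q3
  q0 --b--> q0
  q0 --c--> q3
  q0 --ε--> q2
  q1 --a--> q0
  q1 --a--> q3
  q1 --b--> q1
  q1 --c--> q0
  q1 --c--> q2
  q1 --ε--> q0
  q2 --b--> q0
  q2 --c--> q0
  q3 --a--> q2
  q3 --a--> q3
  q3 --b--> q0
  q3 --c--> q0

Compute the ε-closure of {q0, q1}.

Begin with {q0, q1}.
q0 →ε {q2}; add q2.
ε-closure = {q0, q1, q2}.

{q0, q1, q2}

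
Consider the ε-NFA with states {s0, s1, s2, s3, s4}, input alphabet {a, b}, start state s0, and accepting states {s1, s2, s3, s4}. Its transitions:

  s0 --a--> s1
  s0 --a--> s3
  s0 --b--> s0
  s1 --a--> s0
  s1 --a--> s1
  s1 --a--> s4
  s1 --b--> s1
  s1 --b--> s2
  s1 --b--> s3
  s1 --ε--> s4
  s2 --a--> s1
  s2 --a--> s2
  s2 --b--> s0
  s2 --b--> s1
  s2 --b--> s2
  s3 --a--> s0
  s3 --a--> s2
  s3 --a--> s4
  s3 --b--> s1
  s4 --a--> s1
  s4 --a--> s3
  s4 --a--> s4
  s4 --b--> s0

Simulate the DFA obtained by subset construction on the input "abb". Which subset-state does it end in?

Start: {s0}.
δ(s0,a) = {s1, s3}.
Union: {s1, s3}.
ε-closure gives {s1, s3, s4}.
After a: {s1, s3, s4}.
δ(s1,b) = {s1, s2, s3}; δ(s3,b) = {s1}; δ(s4,b) = {s0}.
Union: {s0, s1, s2, s3}.
ε-closure gives {s0, s1, s2, s3, s4}.
After b: {s0, s1, s2, s3, s4}.
δ(s0,b) = {s0}; δ(s1,b) = {s1, s2, s3}; δ(s2,b) = {s0, s1, s2}; δ(s3,b) = {s1}; δ(s4,b) = {s0}.
Union: {s0, s1, s2, s3}.
ε-closure gives {s0, s1, s2, s3, s4}.
After b: {s0, s1, s2, s3, s4}.

{s0, s1, s2, s3, s4}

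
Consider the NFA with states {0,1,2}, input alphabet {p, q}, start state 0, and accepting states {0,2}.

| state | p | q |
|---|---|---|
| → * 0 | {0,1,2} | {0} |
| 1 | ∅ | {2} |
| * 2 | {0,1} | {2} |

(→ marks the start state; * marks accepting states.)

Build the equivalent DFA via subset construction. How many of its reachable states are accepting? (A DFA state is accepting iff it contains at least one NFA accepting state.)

Start state of the DFA: {0}.
{0} --p--> {0,1,2}  [new]
{0} --q--> {0}  [seen]
{0,1,2} --p--> {0,1,2}  [seen]
{0,1,2} --q--> {0,2}  [new]
{0,2} --p--> {0,1,2}  [seen]
{0,2} --q--> {0,2}  [seen]
Reachable DFA states: {0}, {0,1,2}, {0,2}.
Accepting DFA states (contain an NFA accepting state): {0}, {0,1,2}, {0,2}.

3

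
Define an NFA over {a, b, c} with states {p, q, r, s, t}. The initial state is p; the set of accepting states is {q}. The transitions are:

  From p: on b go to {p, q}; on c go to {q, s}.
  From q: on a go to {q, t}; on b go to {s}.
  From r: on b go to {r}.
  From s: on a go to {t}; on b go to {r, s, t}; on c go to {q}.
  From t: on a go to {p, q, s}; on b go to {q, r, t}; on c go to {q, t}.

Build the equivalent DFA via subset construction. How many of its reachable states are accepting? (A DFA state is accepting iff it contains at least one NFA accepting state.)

Start state of the DFA: {p}.
{p} --a--> ∅  [new]
{p} --b--> {p, q}  [new]
{p} --c--> {q, s}  [new]
∅ --a--> ∅  [seen]
∅ --b--> ∅  [seen]
∅ --c--> ∅  [seen]
{p, q} --a--> {q, t}  [new]
{p, q} --b--> {p, q, s}  [new]
{p, q} --c--> {q, s}  [seen]
{q, s} --a--> {q, t}  [seen]
{q, s} --b--> {r, s, t}  [new]
{q, s} --c--> {q}  [new]
{q, t} --a--> {p, q, s, t}  [new]
{q, t} --b--> {q, r, s, t}  [new]
{q, t} --c--> {q, t}  [seen]
{p, q, s} --a--> {q, t}  [seen]
{p, q, s} --b--> {p, q, r, s, t}  [new]
{p, q, s} --c--> {q, s}  [seen]
{r, s, t} --a--> {p, q, s, t}  [seen]
{r, s, t} --b--> {q, r, s, t}  [seen]
{r, s, t} --c--> {q, t}  [seen]
{q} --a--> {q, t}  [seen]
{q} --b--> {s}  [new]
{q} --c--> ∅  [seen]
{p, q, s, t} --a--> {p, q, s, t}  [seen]
{p, q, s, t} --b--> {p, q, r, s, t}  [seen]
{p, q, s, t} --c--> {q, s, t}  [new]
{q, r, s, t} --a--> {p, q, s, t}  [seen]
{q, r, s, t} --b--> {q, r, s, t}  [seen]
{q, r, s, t} --c--> {q, t}  [seen]
{p, q, r, s, t} --a--> {p, q, s, t}  [seen]
{p, q, r, s, t} --b--> {p, q, r, s, t}  [seen]
{p, q, r, s, t} --c--> {q, s, t}  [seen]
{s} --a--> {t}  [new]
{s} --b--> {r, s, t}  [seen]
{s} --c--> {q}  [seen]
{q, s, t} --a--> {p, q, s, t}  [seen]
{q, s, t} --b--> {q, r, s, t}  [seen]
{q, s, t} --c--> {q, t}  [seen]
{t} --a--> {p, q, s}  [seen]
{t} --b--> {q, r, t}  [new]
{t} --c--> {q, t}  [seen]
{q, r, t} --a--> {p, q, s, t}  [seen]
{q, r, t} --b--> {q, r, s, t}  [seen]
{q, r, t} --c--> {q, t}  [seen]
Reachable DFA states: {p}, ∅, {p, q}, {q, s}, {q, t}, {p, q, s}, {r, s, t}, {q}, {p, q, s, t}, {q, r, s, t}, {p, q, r, s, t}, {s}, {q, s, t}, {t}, {q, r, t}.
Accepting DFA states (contain an NFA accepting state): {p, q}, {q, s}, {q, t}, {p, q, s}, {q}, {p, q, s, t}, {q, r, s, t}, {p, q, r, s, t}, {q, s, t}, {q, r, t}.

10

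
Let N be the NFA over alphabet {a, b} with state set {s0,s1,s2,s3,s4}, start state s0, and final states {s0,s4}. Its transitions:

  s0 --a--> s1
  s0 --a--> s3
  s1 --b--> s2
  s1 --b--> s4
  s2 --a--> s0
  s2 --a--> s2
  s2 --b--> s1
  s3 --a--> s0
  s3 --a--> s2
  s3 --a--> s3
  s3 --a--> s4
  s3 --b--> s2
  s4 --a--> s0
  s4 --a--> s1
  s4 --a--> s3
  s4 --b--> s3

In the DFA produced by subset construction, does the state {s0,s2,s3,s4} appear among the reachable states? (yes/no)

Start state of the DFA: {s0}.
{s0} --a--> {s1,s3}  [new]
{s0} --b--> ∅  [new]
{s1,s3} --a--> {s0,s2,s3,s4}  [new]
{s1,s3} --b--> {s2,s4}  [new]
∅ --a--> ∅  [seen]
∅ --b--> ∅  [seen]
{s0,s2,s3,s4} --a--> {s0,s1,s2,s3,s4}  [new]
{s0,s2,s3,s4} --b--> {s1,s2,s3}  [new]
{s2,s4} --a--> {s0,s1,s2,s3}  [new]
{s2,s4} --b--> {s1,s3}  [seen]
{s0,s1,s2,s3,s4} --a--> {s0,s1,s2,s3,s4}  [seen]
{s0,s1,s2,s3,s4} --b--> {s1,s2,s3,s4}  [new]
{s1,s2,s3} --a--> {s0,s2,s3,s4}  [seen]
{s1,s2,s3} --b--> {s1,s2,s4}  [new]
{s0,s1,s2,s3} --a--> {s0,s1,s2,s3,s4}  [seen]
{s0,s1,s2,s3} --b--> {s1,s2,s4}  [seen]
{s1,s2,s3,s4} --a--> {s0,s1,s2,s3,s4}  [seen]
{s1,s2,s3,s4} --b--> {s1,s2,s3,s4}  [seen]
{s1,s2,s4} --a--> {s0,s1,s2,s3}  [seen]
{s1,s2,s4} --b--> {s1,s2,s3,s4}  [seen]
Reachable DFA states: {s0}, {s1,s3}, ∅, {s0,s2,s3,s4}, {s2,s4}, {s0,s1,s2,s3,s4}, {s1,s2,s3}, {s0,s1,s2,s3}, {s1,s2,s3,s4}, {s1,s2,s4}.
{s0,s2,s3,s4} is among them.

yes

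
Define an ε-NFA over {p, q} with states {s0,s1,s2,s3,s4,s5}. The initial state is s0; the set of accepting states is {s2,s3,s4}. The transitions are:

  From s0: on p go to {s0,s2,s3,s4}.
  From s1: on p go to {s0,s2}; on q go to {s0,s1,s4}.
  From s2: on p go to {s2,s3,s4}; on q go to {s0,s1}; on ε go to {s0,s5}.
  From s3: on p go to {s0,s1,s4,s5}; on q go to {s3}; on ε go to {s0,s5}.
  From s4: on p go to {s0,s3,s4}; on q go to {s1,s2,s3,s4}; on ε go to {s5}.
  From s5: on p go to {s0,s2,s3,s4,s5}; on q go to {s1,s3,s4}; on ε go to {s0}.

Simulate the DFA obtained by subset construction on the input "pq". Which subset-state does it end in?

Start: {s0}.
δ(s0,p) = {s0,s2,s3,s4}.
Union: {s0,s2,s3,s4}.
ε-closure gives {s0,s2,s3,s4,s5}.
After p: {s0,s2,s3,s4,s5}.
δ(s0,q) = ∅; δ(s2,q) = {s0,s1}; δ(s3,q) = {s3}; δ(s4,q) = {s1,s2,s3,s4}; δ(s5,q) = {s1,s3,s4}.
Union: {s0,s1,s2,s3,s4}.
ε-closure gives {s0,s1,s2,s3,s4,s5}.
After q: {s0,s1,s2,s3,s4,s5}.

{s0,s1,s2,s3,s4,s5}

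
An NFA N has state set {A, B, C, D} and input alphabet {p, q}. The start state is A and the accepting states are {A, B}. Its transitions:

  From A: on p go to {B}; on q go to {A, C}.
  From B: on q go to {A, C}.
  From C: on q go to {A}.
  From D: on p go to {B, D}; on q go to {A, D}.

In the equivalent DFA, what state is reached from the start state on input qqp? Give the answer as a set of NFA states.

Start: {A}.
δ(A,q) = {A, C}.
Union: {A, C}.
After q: {A, C}.
δ(A,q) = {A, C}; δ(C,q) = {A}.
Union: {A, C}.
After q: {A, C}.
δ(A,p) = {B}; δ(C,p) = ∅.
Union: {B}.
After p: {B}.

{B}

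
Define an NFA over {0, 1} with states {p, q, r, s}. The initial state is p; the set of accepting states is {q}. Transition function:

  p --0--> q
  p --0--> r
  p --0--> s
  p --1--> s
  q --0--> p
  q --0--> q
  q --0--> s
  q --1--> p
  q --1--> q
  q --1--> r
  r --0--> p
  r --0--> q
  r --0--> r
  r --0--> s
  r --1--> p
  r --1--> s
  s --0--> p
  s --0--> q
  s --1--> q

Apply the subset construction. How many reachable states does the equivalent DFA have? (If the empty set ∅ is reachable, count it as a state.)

8

Start state of the DFA: {p}.
{p} --0--> {q, r, s}  [new]
{p} --1--> {s}  [new]
{q, r, s} --0--> {p, q, r, s}  [new]
{q, r, s} --1--> {p, q, r, s}  [seen]
{s} --0--> {p, q}  [new]
{s} --1--> {q}  [new]
{p, q, r, s} --0--> {p, q, r, s}  [seen]
{p, q, r, s} --1--> {p, q, r, s}  [seen]
{p, q} --0--> {p, q, r, s}  [seen]
{p, q} --1--> {p, q, r, s}  [seen]
{q} --0--> {p, q, s}  [new]
{q} --1--> {p, q, r}  [new]
{p, q, s} --0--> {p, q, r, s}  [seen]
{p, q, s} --1--> {p, q, r, s}  [seen]
{p, q, r} --0--> {p, q, r, s}  [seen]
{p, q, r} --1--> {p, q, r, s}  [seen]
Reachable DFA states: {p}, {q, r, s}, {s}, {p, q, r, s}, {p, q}, {q}, {p, q, s}, {p, q, r}.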